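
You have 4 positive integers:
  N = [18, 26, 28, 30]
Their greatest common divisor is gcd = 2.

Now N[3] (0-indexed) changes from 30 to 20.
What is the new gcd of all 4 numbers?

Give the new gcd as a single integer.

Numbers: [18, 26, 28, 30], gcd = 2
Change: index 3, 30 -> 20
gcd of the OTHER numbers (without index 3): gcd([18, 26, 28]) = 2
New gcd = gcd(g_others, new_val) = gcd(2, 20) = 2

Answer: 2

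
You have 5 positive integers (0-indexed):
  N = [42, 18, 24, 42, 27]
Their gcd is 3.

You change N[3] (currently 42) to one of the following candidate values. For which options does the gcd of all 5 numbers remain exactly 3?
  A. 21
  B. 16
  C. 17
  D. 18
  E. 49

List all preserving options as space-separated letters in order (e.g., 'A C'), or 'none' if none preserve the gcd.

Answer: A D

Derivation:
Old gcd = 3; gcd of others (without N[3]) = 3
New gcd for candidate v: gcd(3, v). Preserves old gcd iff gcd(3, v) = 3.
  Option A: v=21, gcd(3,21)=3 -> preserves
  Option B: v=16, gcd(3,16)=1 -> changes
  Option C: v=17, gcd(3,17)=1 -> changes
  Option D: v=18, gcd(3,18)=3 -> preserves
  Option E: v=49, gcd(3,49)=1 -> changes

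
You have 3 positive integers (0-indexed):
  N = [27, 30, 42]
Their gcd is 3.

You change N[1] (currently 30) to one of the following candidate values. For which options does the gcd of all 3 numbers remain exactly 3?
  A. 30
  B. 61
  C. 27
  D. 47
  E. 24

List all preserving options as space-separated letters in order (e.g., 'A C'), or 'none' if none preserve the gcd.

Answer: A C E

Derivation:
Old gcd = 3; gcd of others (without N[1]) = 3
New gcd for candidate v: gcd(3, v). Preserves old gcd iff gcd(3, v) = 3.
  Option A: v=30, gcd(3,30)=3 -> preserves
  Option B: v=61, gcd(3,61)=1 -> changes
  Option C: v=27, gcd(3,27)=3 -> preserves
  Option D: v=47, gcd(3,47)=1 -> changes
  Option E: v=24, gcd(3,24)=3 -> preserves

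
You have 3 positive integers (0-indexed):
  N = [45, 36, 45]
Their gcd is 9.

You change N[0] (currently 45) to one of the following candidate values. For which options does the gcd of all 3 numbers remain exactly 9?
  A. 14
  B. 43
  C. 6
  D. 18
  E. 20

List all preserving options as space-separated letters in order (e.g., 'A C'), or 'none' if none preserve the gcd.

Answer: D

Derivation:
Old gcd = 9; gcd of others (without N[0]) = 9
New gcd for candidate v: gcd(9, v). Preserves old gcd iff gcd(9, v) = 9.
  Option A: v=14, gcd(9,14)=1 -> changes
  Option B: v=43, gcd(9,43)=1 -> changes
  Option C: v=6, gcd(9,6)=3 -> changes
  Option D: v=18, gcd(9,18)=9 -> preserves
  Option E: v=20, gcd(9,20)=1 -> changes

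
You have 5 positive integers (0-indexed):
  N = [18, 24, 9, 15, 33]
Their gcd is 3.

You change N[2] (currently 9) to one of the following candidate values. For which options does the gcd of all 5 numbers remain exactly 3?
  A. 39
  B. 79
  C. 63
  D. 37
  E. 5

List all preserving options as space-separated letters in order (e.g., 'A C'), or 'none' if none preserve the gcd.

Old gcd = 3; gcd of others (without N[2]) = 3
New gcd for candidate v: gcd(3, v). Preserves old gcd iff gcd(3, v) = 3.
  Option A: v=39, gcd(3,39)=3 -> preserves
  Option B: v=79, gcd(3,79)=1 -> changes
  Option C: v=63, gcd(3,63)=3 -> preserves
  Option D: v=37, gcd(3,37)=1 -> changes
  Option E: v=5, gcd(3,5)=1 -> changes

Answer: A C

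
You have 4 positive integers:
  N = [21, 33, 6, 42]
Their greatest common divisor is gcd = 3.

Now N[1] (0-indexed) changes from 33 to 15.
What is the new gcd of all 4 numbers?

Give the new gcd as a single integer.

Numbers: [21, 33, 6, 42], gcd = 3
Change: index 1, 33 -> 15
gcd of the OTHER numbers (without index 1): gcd([21, 6, 42]) = 3
New gcd = gcd(g_others, new_val) = gcd(3, 15) = 3

Answer: 3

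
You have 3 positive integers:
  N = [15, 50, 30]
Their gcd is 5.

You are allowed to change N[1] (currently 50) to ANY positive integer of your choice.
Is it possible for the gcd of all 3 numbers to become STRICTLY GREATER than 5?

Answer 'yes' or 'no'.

Current gcd = 5
gcd of all OTHER numbers (without N[1]=50): gcd([15, 30]) = 15
The new gcd after any change is gcd(15, new_value).
This can be at most 15.
Since 15 > old gcd 5, the gcd CAN increase (e.g., set N[1] = 15).

Answer: yes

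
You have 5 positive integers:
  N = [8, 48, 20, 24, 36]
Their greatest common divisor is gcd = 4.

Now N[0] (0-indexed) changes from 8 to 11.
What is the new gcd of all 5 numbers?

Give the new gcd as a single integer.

Numbers: [8, 48, 20, 24, 36], gcd = 4
Change: index 0, 8 -> 11
gcd of the OTHER numbers (without index 0): gcd([48, 20, 24, 36]) = 4
New gcd = gcd(g_others, new_val) = gcd(4, 11) = 1

Answer: 1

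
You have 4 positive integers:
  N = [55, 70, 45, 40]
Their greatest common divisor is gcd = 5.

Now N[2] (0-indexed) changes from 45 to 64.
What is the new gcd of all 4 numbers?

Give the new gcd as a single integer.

Answer: 1

Derivation:
Numbers: [55, 70, 45, 40], gcd = 5
Change: index 2, 45 -> 64
gcd of the OTHER numbers (without index 2): gcd([55, 70, 40]) = 5
New gcd = gcd(g_others, new_val) = gcd(5, 64) = 1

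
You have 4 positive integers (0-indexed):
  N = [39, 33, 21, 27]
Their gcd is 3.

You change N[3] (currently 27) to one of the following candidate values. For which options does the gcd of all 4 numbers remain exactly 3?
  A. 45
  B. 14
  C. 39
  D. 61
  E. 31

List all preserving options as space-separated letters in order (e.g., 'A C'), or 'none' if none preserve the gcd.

Old gcd = 3; gcd of others (without N[3]) = 3
New gcd for candidate v: gcd(3, v). Preserves old gcd iff gcd(3, v) = 3.
  Option A: v=45, gcd(3,45)=3 -> preserves
  Option B: v=14, gcd(3,14)=1 -> changes
  Option C: v=39, gcd(3,39)=3 -> preserves
  Option D: v=61, gcd(3,61)=1 -> changes
  Option E: v=31, gcd(3,31)=1 -> changes

Answer: A C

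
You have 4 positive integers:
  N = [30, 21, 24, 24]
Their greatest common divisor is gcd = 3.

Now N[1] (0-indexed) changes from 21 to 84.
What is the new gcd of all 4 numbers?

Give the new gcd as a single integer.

Answer: 6

Derivation:
Numbers: [30, 21, 24, 24], gcd = 3
Change: index 1, 21 -> 84
gcd of the OTHER numbers (without index 1): gcd([30, 24, 24]) = 6
New gcd = gcd(g_others, new_val) = gcd(6, 84) = 6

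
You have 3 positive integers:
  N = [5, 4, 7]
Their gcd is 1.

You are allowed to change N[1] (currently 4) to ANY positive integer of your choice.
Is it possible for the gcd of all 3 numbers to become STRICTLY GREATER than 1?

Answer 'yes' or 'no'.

Answer: no

Derivation:
Current gcd = 1
gcd of all OTHER numbers (without N[1]=4): gcd([5, 7]) = 1
The new gcd after any change is gcd(1, new_value).
This can be at most 1.
Since 1 = old gcd 1, the gcd can only stay the same or decrease.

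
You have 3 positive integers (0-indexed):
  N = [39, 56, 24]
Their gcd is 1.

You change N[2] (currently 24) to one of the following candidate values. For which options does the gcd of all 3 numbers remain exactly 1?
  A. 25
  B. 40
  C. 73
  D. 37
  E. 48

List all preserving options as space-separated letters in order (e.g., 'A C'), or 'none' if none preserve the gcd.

Old gcd = 1; gcd of others (without N[2]) = 1
New gcd for candidate v: gcd(1, v). Preserves old gcd iff gcd(1, v) = 1.
  Option A: v=25, gcd(1,25)=1 -> preserves
  Option B: v=40, gcd(1,40)=1 -> preserves
  Option C: v=73, gcd(1,73)=1 -> preserves
  Option D: v=37, gcd(1,37)=1 -> preserves
  Option E: v=48, gcd(1,48)=1 -> preserves

Answer: A B C D E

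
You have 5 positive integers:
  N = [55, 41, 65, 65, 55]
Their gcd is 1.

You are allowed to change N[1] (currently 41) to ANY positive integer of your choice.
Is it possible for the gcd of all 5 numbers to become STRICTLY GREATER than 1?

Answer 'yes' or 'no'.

Answer: yes

Derivation:
Current gcd = 1
gcd of all OTHER numbers (without N[1]=41): gcd([55, 65, 65, 55]) = 5
The new gcd after any change is gcd(5, new_value).
This can be at most 5.
Since 5 > old gcd 1, the gcd CAN increase (e.g., set N[1] = 5).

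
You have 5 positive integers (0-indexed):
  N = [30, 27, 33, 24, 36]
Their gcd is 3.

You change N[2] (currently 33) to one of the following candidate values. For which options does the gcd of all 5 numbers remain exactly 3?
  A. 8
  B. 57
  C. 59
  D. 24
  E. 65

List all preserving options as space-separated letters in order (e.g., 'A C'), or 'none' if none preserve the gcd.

Old gcd = 3; gcd of others (without N[2]) = 3
New gcd for candidate v: gcd(3, v). Preserves old gcd iff gcd(3, v) = 3.
  Option A: v=8, gcd(3,8)=1 -> changes
  Option B: v=57, gcd(3,57)=3 -> preserves
  Option C: v=59, gcd(3,59)=1 -> changes
  Option D: v=24, gcd(3,24)=3 -> preserves
  Option E: v=65, gcd(3,65)=1 -> changes

Answer: B D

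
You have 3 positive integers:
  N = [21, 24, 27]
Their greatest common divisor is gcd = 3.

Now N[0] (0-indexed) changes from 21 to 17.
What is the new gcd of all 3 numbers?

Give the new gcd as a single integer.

Numbers: [21, 24, 27], gcd = 3
Change: index 0, 21 -> 17
gcd of the OTHER numbers (without index 0): gcd([24, 27]) = 3
New gcd = gcd(g_others, new_val) = gcd(3, 17) = 1

Answer: 1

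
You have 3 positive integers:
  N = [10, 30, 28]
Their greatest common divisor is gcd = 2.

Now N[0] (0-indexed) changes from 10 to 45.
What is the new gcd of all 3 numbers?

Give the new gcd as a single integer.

Numbers: [10, 30, 28], gcd = 2
Change: index 0, 10 -> 45
gcd of the OTHER numbers (without index 0): gcd([30, 28]) = 2
New gcd = gcd(g_others, new_val) = gcd(2, 45) = 1

Answer: 1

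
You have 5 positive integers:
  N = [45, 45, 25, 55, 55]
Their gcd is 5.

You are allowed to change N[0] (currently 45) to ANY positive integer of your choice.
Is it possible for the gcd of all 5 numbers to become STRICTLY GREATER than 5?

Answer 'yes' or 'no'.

Answer: no

Derivation:
Current gcd = 5
gcd of all OTHER numbers (without N[0]=45): gcd([45, 25, 55, 55]) = 5
The new gcd after any change is gcd(5, new_value).
This can be at most 5.
Since 5 = old gcd 5, the gcd can only stay the same or decrease.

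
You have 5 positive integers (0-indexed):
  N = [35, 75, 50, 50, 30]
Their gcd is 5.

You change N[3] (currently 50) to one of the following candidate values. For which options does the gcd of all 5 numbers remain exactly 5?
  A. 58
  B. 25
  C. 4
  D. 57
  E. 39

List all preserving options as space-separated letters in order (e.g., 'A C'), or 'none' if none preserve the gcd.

Old gcd = 5; gcd of others (without N[3]) = 5
New gcd for candidate v: gcd(5, v). Preserves old gcd iff gcd(5, v) = 5.
  Option A: v=58, gcd(5,58)=1 -> changes
  Option B: v=25, gcd(5,25)=5 -> preserves
  Option C: v=4, gcd(5,4)=1 -> changes
  Option D: v=57, gcd(5,57)=1 -> changes
  Option E: v=39, gcd(5,39)=1 -> changes

Answer: B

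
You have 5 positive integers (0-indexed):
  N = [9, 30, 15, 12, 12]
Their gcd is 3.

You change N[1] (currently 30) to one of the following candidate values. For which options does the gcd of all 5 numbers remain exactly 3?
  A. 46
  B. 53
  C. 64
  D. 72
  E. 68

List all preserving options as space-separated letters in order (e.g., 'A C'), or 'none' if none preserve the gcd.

Old gcd = 3; gcd of others (without N[1]) = 3
New gcd for candidate v: gcd(3, v). Preserves old gcd iff gcd(3, v) = 3.
  Option A: v=46, gcd(3,46)=1 -> changes
  Option B: v=53, gcd(3,53)=1 -> changes
  Option C: v=64, gcd(3,64)=1 -> changes
  Option D: v=72, gcd(3,72)=3 -> preserves
  Option E: v=68, gcd(3,68)=1 -> changes

Answer: D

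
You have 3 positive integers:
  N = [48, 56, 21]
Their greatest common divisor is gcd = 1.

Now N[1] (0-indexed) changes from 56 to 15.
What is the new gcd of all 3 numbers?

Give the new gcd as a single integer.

Answer: 3

Derivation:
Numbers: [48, 56, 21], gcd = 1
Change: index 1, 56 -> 15
gcd of the OTHER numbers (without index 1): gcd([48, 21]) = 3
New gcd = gcd(g_others, new_val) = gcd(3, 15) = 3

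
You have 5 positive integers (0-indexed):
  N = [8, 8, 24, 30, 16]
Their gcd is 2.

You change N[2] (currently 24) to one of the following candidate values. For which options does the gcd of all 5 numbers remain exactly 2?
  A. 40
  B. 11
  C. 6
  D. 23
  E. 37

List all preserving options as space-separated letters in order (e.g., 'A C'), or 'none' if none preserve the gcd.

Answer: A C

Derivation:
Old gcd = 2; gcd of others (without N[2]) = 2
New gcd for candidate v: gcd(2, v). Preserves old gcd iff gcd(2, v) = 2.
  Option A: v=40, gcd(2,40)=2 -> preserves
  Option B: v=11, gcd(2,11)=1 -> changes
  Option C: v=6, gcd(2,6)=2 -> preserves
  Option D: v=23, gcd(2,23)=1 -> changes
  Option E: v=37, gcd(2,37)=1 -> changes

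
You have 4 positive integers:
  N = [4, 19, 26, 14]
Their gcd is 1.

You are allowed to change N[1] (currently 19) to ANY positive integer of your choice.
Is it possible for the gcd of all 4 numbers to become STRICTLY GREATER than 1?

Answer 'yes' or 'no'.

Current gcd = 1
gcd of all OTHER numbers (without N[1]=19): gcd([4, 26, 14]) = 2
The new gcd after any change is gcd(2, new_value).
This can be at most 2.
Since 2 > old gcd 1, the gcd CAN increase (e.g., set N[1] = 2).

Answer: yes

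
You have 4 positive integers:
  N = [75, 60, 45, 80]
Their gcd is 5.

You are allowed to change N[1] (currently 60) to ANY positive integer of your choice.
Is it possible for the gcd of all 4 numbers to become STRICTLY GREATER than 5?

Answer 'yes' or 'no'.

Current gcd = 5
gcd of all OTHER numbers (without N[1]=60): gcd([75, 45, 80]) = 5
The new gcd after any change is gcd(5, new_value).
This can be at most 5.
Since 5 = old gcd 5, the gcd can only stay the same or decrease.

Answer: no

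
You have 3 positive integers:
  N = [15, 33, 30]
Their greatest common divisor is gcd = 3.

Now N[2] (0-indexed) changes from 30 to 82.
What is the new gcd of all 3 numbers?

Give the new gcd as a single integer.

Numbers: [15, 33, 30], gcd = 3
Change: index 2, 30 -> 82
gcd of the OTHER numbers (without index 2): gcd([15, 33]) = 3
New gcd = gcd(g_others, new_val) = gcd(3, 82) = 1

Answer: 1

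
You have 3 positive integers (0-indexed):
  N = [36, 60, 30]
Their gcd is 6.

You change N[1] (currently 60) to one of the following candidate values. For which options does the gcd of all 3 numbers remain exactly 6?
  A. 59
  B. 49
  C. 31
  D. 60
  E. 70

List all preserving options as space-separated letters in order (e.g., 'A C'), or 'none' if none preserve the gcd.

Old gcd = 6; gcd of others (without N[1]) = 6
New gcd for candidate v: gcd(6, v). Preserves old gcd iff gcd(6, v) = 6.
  Option A: v=59, gcd(6,59)=1 -> changes
  Option B: v=49, gcd(6,49)=1 -> changes
  Option C: v=31, gcd(6,31)=1 -> changes
  Option D: v=60, gcd(6,60)=6 -> preserves
  Option E: v=70, gcd(6,70)=2 -> changes

Answer: D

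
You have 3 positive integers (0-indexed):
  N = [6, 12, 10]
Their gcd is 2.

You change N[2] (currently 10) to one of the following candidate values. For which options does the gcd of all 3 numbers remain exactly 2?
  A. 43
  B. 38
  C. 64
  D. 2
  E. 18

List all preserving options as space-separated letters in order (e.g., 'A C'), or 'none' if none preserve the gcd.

Old gcd = 2; gcd of others (without N[2]) = 6
New gcd for candidate v: gcd(6, v). Preserves old gcd iff gcd(6, v) = 2.
  Option A: v=43, gcd(6,43)=1 -> changes
  Option B: v=38, gcd(6,38)=2 -> preserves
  Option C: v=64, gcd(6,64)=2 -> preserves
  Option D: v=2, gcd(6,2)=2 -> preserves
  Option E: v=18, gcd(6,18)=6 -> changes

Answer: B C D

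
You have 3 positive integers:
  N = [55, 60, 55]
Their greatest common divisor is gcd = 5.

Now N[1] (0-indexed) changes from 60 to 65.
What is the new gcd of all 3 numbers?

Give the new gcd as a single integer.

Answer: 5

Derivation:
Numbers: [55, 60, 55], gcd = 5
Change: index 1, 60 -> 65
gcd of the OTHER numbers (without index 1): gcd([55, 55]) = 55
New gcd = gcd(g_others, new_val) = gcd(55, 65) = 5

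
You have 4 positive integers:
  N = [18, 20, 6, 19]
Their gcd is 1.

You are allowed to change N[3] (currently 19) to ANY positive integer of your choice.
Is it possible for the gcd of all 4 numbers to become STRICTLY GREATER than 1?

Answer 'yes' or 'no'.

Answer: yes

Derivation:
Current gcd = 1
gcd of all OTHER numbers (without N[3]=19): gcd([18, 20, 6]) = 2
The new gcd after any change is gcd(2, new_value).
This can be at most 2.
Since 2 > old gcd 1, the gcd CAN increase (e.g., set N[3] = 2).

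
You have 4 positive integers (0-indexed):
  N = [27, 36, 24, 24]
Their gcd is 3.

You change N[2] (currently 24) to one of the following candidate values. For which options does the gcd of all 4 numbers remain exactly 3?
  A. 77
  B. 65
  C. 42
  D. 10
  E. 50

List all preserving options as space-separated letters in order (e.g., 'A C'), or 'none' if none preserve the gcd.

Answer: C

Derivation:
Old gcd = 3; gcd of others (without N[2]) = 3
New gcd for candidate v: gcd(3, v). Preserves old gcd iff gcd(3, v) = 3.
  Option A: v=77, gcd(3,77)=1 -> changes
  Option B: v=65, gcd(3,65)=1 -> changes
  Option C: v=42, gcd(3,42)=3 -> preserves
  Option D: v=10, gcd(3,10)=1 -> changes
  Option E: v=50, gcd(3,50)=1 -> changes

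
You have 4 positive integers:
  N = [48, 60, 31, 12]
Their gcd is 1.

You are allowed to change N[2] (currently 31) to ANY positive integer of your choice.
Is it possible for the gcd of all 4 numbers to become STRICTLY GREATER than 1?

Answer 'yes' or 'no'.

Current gcd = 1
gcd of all OTHER numbers (without N[2]=31): gcd([48, 60, 12]) = 12
The new gcd after any change is gcd(12, new_value).
This can be at most 12.
Since 12 > old gcd 1, the gcd CAN increase (e.g., set N[2] = 12).

Answer: yes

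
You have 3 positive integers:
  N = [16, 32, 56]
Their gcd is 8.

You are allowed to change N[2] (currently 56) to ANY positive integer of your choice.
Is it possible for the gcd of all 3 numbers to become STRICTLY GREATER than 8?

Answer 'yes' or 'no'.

Answer: yes

Derivation:
Current gcd = 8
gcd of all OTHER numbers (without N[2]=56): gcd([16, 32]) = 16
The new gcd after any change is gcd(16, new_value).
This can be at most 16.
Since 16 > old gcd 8, the gcd CAN increase (e.g., set N[2] = 16).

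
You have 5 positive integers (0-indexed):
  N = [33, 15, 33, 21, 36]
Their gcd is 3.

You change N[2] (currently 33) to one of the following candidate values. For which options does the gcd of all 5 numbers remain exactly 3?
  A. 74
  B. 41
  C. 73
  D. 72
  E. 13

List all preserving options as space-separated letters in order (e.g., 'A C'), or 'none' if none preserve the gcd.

Old gcd = 3; gcd of others (without N[2]) = 3
New gcd for candidate v: gcd(3, v). Preserves old gcd iff gcd(3, v) = 3.
  Option A: v=74, gcd(3,74)=1 -> changes
  Option B: v=41, gcd(3,41)=1 -> changes
  Option C: v=73, gcd(3,73)=1 -> changes
  Option D: v=72, gcd(3,72)=3 -> preserves
  Option E: v=13, gcd(3,13)=1 -> changes

Answer: D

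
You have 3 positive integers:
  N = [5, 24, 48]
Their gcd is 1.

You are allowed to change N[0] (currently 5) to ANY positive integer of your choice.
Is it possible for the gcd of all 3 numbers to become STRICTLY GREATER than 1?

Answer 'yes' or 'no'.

Current gcd = 1
gcd of all OTHER numbers (without N[0]=5): gcd([24, 48]) = 24
The new gcd after any change is gcd(24, new_value).
This can be at most 24.
Since 24 > old gcd 1, the gcd CAN increase (e.g., set N[0] = 24).

Answer: yes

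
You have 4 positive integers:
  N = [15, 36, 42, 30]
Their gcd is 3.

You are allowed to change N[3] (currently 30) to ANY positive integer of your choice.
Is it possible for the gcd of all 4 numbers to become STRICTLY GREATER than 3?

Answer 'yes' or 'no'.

Answer: no

Derivation:
Current gcd = 3
gcd of all OTHER numbers (without N[3]=30): gcd([15, 36, 42]) = 3
The new gcd after any change is gcd(3, new_value).
This can be at most 3.
Since 3 = old gcd 3, the gcd can only stay the same or decrease.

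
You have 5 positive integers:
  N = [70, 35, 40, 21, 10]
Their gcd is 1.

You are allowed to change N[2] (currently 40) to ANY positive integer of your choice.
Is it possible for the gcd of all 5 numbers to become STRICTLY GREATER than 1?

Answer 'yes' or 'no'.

Answer: no

Derivation:
Current gcd = 1
gcd of all OTHER numbers (without N[2]=40): gcd([70, 35, 21, 10]) = 1
The new gcd after any change is gcd(1, new_value).
This can be at most 1.
Since 1 = old gcd 1, the gcd can only stay the same or decrease.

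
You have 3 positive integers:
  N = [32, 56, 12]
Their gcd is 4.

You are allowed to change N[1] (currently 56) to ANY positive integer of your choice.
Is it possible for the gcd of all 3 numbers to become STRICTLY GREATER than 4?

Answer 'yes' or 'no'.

Answer: no

Derivation:
Current gcd = 4
gcd of all OTHER numbers (without N[1]=56): gcd([32, 12]) = 4
The new gcd after any change is gcd(4, new_value).
This can be at most 4.
Since 4 = old gcd 4, the gcd can only stay the same or decrease.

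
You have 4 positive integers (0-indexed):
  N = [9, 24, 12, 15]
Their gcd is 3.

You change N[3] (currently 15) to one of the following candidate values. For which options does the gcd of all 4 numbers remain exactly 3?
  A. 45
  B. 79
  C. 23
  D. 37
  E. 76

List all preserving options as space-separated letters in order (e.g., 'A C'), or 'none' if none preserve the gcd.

Old gcd = 3; gcd of others (without N[3]) = 3
New gcd for candidate v: gcd(3, v). Preserves old gcd iff gcd(3, v) = 3.
  Option A: v=45, gcd(3,45)=3 -> preserves
  Option B: v=79, gcd(3,79)=1 -> changes
  Option C: v=23, gcd(3,23)=1 -> changes
  Option D: v=37, gcd(3,37)=1 -> changes
  Option E: v=76, gcd(3,76)=1 -> changes

Answer: A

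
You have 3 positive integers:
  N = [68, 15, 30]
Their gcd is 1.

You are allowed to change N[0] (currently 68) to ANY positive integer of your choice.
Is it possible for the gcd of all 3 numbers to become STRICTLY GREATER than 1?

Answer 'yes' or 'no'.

Current gcd = 1
gcd of all OTHER numbers (without N[0]=68): gcd([15, 30]) = 15
The new gcd after any change is gcd(15, new_value).
This can be at most 15.
Since 15 > old gcd 1, the gcd CAN increase (e.g., set N[0] = 15).

Answer: yes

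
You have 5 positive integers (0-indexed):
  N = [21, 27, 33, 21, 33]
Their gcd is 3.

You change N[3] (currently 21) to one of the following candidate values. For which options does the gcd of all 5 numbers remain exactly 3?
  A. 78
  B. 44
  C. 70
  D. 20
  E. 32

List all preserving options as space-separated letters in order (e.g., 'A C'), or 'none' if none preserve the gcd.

Old gcd = 3; gcd of others (without N[3]) = 3
New gcd for candidate v: gcd(3, v). Preserves old gcd iff gcd(3, v) = 3.
  Option A: v=78, gcd(3,78)=3 -> preserves
  Option B: v=44, gcd(3,44)=1 -> changes
  Option C: v=70, gcd(3,70)=1 -> changes
  Option D: v=20, gcd(3,20)=1 -> changes
  Option E: v=32, gcd(3,32)=1 -> changes

Answer: A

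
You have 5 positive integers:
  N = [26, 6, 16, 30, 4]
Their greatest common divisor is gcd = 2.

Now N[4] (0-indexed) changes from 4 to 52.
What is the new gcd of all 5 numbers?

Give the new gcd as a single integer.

Answer: 2

Derivation:
Numbers: [26, 6, 16, 30, 4], gcd = 2
Change: index 4, 4 -> 52
gcd of the OTHER numbers (without index 4): gcd([26, 6, 16, 30]) = 2
New gcd = gcd(g_others, new_val) = gcd(2, 52) = 2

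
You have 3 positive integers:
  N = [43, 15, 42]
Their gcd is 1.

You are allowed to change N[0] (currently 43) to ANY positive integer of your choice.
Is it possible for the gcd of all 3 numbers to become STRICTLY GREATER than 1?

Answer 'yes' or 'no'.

Current gcd = 1
gcd of all OTHER numbers (without N[0]=43): gcd([15, 42]) = 3
The new gcd after any change is gcd(3, new_value).
This can be at most 3.
Since 3 > old gcd 1, the gcd CAN increase (e.g., set N[0] = 3).

Answer: yes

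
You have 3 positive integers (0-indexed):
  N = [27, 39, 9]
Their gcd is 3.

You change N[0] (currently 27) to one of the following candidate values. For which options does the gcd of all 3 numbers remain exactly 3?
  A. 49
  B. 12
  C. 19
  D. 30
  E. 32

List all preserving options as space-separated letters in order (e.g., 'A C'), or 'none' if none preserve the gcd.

Answer: B D

Derivation:
Old gcd = 3; gcd of others (without N[0]) = 3
New gcd for candidate v: gcd(3, v). Preserves old gcd iff gcd(3, v) = 3.
  Option A: v=49, gcd(3,49)=1 -> changes
  Option B: v=12, gcd(3,12)=3 -> preserves
  Option C: v=19, gcd(3,19)=1 -> changes
  Option D: v=30, gcd(3,30)=3 -> preserves
  Option E: v=32, gcd(3,32)=1 -> changes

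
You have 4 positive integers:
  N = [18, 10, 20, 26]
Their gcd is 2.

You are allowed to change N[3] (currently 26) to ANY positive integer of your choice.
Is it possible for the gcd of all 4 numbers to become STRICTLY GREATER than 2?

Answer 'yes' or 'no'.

Answer: no

Derivation:
Current gcd = 2
gcd of all OTHER numbers (without N[3]=26): gcd([18, 10, 20]) = 2
The new gcd after any change is gcd(2, new_value).
This can be at most 2.
Since 2 = old gcd 2, the gcd can only stay the same or decrease.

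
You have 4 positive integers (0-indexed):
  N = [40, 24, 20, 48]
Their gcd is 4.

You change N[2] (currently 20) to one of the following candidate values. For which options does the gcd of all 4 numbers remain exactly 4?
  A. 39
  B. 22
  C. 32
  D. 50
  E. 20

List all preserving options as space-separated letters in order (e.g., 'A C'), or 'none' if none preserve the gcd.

Answer: E

Derivation:
Old gcd = 4; gcd of others (without N[2]) = 8
New gcd for candidate v: gcd(8, v). Preserves old gcd iff gcd(8, v) = 4.
  Option A: v=39, gcd(8,39)=1 -> changes
  Option B: v=22, gcd(8,22)=2 -> changes
  Option C: v=32, gcd(8,32)=8 -> changes
  Option D: v=50, gcd(8,50)=2 -> changes
  Option E: v=20, gcd(8,20)=4 -> preserves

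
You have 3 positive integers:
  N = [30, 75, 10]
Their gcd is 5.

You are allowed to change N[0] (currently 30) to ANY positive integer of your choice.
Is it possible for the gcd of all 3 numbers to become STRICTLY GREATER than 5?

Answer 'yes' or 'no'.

Current gcd = 5
gcd of all OTHER numbers (without N[0]=30): gcd([75, 10]) = 5
The new gcd after any change is gcd(5, new_value).
This can be at most 5.
Since 5 = old gcd 5, the gcd can only stay the same or decrease.

Answer: no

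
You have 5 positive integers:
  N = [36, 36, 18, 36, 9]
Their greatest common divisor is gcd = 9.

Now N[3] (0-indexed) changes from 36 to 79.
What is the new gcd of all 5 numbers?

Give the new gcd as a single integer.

Numbers: [36, 36, 18, 36, 9], gcd = 9
Change: index 3, 36 -> 79
gcd of the OTHER numbers (without index 3): gcd([36, 36, 18, 9]) = 9
New gcd = gcd(g_others, new_val) = gcd(9, 79) = 1

Answer: 1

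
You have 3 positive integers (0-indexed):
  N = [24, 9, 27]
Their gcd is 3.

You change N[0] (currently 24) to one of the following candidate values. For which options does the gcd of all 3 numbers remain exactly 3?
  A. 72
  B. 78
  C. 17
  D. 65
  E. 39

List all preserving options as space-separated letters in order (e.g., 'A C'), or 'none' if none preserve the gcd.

Old gcd = 3; gcd of others (without N[0]) = 9
New gcd for candidate v: gcd(9, v). Preserves old gcd iff gcd(9, v) = 3.
  Option A: v=72, gcd(9,72)=9 -> changes
  Option B: v=78, gcd(9,78)=3 -> preserves
  Option C: v=17, gcd(9,17)=1 -> changes
  Option D: v=65, gcd(9,65)=1 -> changes
  Option E: v=39, gcd(9,39)=3 -> preserves

Answer: B E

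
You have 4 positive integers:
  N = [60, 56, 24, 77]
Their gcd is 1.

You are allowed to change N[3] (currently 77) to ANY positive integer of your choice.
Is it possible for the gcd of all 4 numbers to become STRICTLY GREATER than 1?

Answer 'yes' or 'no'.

Answer: yes

Derivation:
Current gcd = 1
gcd of all OTHER numbers (without N[3]=77): gcd([60, 56, 24]) = 4
The new gcd after any change is gcd(4, new_value).
This can be at most 4.
Since 4 > old gcd 1, the gcd CAN increase (e.g., set N[3] = 4).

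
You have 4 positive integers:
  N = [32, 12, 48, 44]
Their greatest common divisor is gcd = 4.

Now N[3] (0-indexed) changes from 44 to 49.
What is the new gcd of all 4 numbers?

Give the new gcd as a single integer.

Numbers: [32, 12, 48, 44], gcd = 4
Change: index 3, 44 -> 49
gcd of the OTHER numbers (without index 3): gcd([32, 12, 48]) = 4
New gcd = gcd(g_others, new_val) = gcd(4, 49) = 1

Answer: 1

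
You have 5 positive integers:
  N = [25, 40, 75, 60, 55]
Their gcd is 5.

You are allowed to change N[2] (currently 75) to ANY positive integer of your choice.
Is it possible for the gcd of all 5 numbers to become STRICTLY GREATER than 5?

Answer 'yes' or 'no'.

Answer: no

Derivation:
Current gcd = 5
gcd of all OTHER numbers (without N[2]=75): gcd([25, 40, 60, 55]) = 5
The new gcd after any change is gcd(5, new_value).
This can be at most 5.
Since 5 = old gcd 5, the gcd can only stay the same or decrease.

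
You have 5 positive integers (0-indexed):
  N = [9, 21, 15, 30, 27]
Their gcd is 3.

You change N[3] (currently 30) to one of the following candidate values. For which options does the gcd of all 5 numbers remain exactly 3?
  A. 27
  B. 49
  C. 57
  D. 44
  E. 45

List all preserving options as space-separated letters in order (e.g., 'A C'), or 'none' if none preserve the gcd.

Answer: A C E

Derivation:
Old gcd = 3; gcd of others (without N[3]) = 3
New gcd for candidate v: gcd(3, v). Preserves old gcd iff gcd(3, v) = 3.
  Option A: v=27, gcd(3,27)=3 -> preserves
  Option B: v=49, gcd(3,49)=1 -> changes
  Option C: v=57, gcd(3,57)=3 -> preserves
  Option D: v=44, gcd(3,44)=1 -> changes
  Option E: v=45, gcd(3,45)=3 -> preserves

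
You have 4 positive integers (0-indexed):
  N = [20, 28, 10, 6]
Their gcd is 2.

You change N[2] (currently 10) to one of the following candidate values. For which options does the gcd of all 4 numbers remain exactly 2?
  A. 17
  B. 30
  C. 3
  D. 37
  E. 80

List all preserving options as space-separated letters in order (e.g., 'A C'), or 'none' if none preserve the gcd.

Old gcd = 2; gcd of others (without N[2]) = 2
New gcd for candidate v: gcd(2, v). Preserves old gcd iff gcd(2, v) = 2.
  Option A: v=17, gcd(2,17)=1 -> changes
  Option B: v=30, gcd(2,30)=2 -> preserves
  Option C: v=3, gcd(2,3)=1 -> changes
  Option D: v=37, gcd(2,37)=1 -> changes
  Option E: v=80, gcd(2,80)=2 -> preserves

Answer: B E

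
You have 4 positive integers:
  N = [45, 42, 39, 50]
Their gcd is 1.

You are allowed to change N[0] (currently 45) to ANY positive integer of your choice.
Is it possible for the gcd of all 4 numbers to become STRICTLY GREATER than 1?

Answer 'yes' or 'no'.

Current gcd = 1
gcd of all OTHER numbers (without N[0]=45): gcd([42, 39, 50]) = 1
The new gcd after any change is gcd(1, new_value).
This can be at most 1.
Since 1 = old gcd 1, the gcd can only stay the same or decrease.

Answer: no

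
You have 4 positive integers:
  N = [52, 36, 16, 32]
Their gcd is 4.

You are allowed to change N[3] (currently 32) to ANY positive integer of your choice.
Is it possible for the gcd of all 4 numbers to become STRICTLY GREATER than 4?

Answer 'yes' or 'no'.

Answer: no

Derivation:
Current gcd = 4
gcd of all OTHER numbers (without N[3]=32): gcd([52, 36, 16]) = 4
The new gcd after any change is gcd(4, new_value).
This can be at most 4.
Since 4 = old gcd 4, the gcd can only stay the same or decrease.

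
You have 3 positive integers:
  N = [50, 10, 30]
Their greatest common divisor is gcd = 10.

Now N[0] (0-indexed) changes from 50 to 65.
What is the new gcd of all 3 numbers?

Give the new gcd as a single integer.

Numbers: [50, 10, 30], gcd = 10
Change: index 0, 50 -> 65
gcd of the OTHER numbers (without index 0): gcd([10, 30]) = 10
New gcd = gcd(g_others, new_val) = gcd(10, 65) = 5

Answer: 5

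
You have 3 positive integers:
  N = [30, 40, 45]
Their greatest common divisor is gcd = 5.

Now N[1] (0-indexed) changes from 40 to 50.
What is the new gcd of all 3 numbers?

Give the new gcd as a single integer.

Answer: 5

Derivation:
Numbers: [30, 40, 45], gcd = 5
Change: index 1, 40 -> 50
gcd of the OTHER numbers (without index 1): gcd([30, 45]) = 15
New gcd = gcd(g_others, new_val) = gcd(15, 50) = 5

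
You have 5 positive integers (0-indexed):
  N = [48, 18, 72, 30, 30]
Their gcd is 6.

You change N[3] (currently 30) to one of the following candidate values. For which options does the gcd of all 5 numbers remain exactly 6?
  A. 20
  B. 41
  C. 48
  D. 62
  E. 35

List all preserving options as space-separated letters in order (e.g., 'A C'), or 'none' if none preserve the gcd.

Old gcd = 6; gcd of others (without N[3]) = 6
New gcd for candidate v: gcd(6, v). Preserves old gcd iff gcd(6, v) = 6.
  Option A: v=20, gcd(6,20)=2 -> changes
  Option B: v=41, gcd(6,41)=1 -> changes
  Option C: v=48, gcd(6,48)=6 -> preserves
  Option D: v=62, gcd(6,62)=2 -> changes
  Option E: v=35, gcd(6,35)=1 -> changes

Answer: C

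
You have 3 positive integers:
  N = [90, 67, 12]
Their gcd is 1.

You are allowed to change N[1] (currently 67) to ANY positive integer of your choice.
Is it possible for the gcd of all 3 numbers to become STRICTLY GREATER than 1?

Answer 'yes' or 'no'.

Current gcd = 1
gcd of all OTHER numbers (without N[1]=67): gcd([90, 12]) = 6
The new gcd after any change is gcd(6, new_value).
This can be at most 6.
Since 6 > old gcd 1, the gcd CAN increase (e.g., set N[1] = 6).

Answer: yes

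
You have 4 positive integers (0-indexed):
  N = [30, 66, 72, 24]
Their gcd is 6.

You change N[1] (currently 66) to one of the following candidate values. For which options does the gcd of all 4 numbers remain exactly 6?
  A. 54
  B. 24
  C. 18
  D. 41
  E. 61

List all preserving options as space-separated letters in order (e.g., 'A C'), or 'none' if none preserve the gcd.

Old gcd = 6; gcd of others (without N[1]) = 6
New gcd for candidate v: gcd(6, v). Preserves old gcd iff gcd(6, v) = 6.
  Option A: v=54, gcd(6,54)=6 -> preserves
  Option B: v=24, gcd(6,24)=6 -> preserves
  Option C: v=18, gcd(6,18)=6 -> preserves
  Option D: v=41, gcd(6,41)=1 -> changes
  Option E: v=61, gcd(6,61)=1 -> changes

Answer: A B C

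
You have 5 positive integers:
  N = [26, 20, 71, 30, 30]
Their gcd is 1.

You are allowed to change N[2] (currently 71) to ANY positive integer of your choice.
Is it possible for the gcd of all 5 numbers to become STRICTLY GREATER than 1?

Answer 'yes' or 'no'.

Current gcd = 1
gcd of all OTHER numbers (without N[2]=71): gcd([26, 20, 30, 30]) = 2
The new gcd after any change is gcd(2, new_value).
This can be at most 2.
Since 2 > old gcd 1, the gcd CAN increase (e.g., set N[2] = 2).

Answer: yes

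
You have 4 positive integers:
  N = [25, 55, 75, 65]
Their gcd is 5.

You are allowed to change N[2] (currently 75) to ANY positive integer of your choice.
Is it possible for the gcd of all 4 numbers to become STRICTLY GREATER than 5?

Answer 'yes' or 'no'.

Answer: no

Derivation:
Current gcd = 5
gcd of all OTHER numbers (without N[2]=75): gcd([25, 55, 65]) = 5
The new gcd after any change is gcd(5, new_value).
This can be at most 5.
Since 5 = old gcd 5, the gcd can only stay the same or decrease.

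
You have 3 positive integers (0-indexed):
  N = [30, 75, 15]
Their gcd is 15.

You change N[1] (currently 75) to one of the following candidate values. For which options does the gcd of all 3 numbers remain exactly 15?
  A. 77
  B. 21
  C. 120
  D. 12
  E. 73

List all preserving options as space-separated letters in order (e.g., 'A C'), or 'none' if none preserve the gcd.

Old gcd = 15; gcd of others (without N[1]) = 15
New gcd for candidate v: gcd(15, v). Preserves old gcd iff gcd(15, v) = 15.
  Option A: v=77, gcd(15,77)=1 -> changes
  Option B: v=21, gcd(15,21)=3 -> changes
  Option C: v=120, gcd(15,120)=15 -> preserves
  Option D: v=12, gcd(15,12)=3 -> changes
  Option E: v=73, gcd(15,73)=1 -> changes

Answer: C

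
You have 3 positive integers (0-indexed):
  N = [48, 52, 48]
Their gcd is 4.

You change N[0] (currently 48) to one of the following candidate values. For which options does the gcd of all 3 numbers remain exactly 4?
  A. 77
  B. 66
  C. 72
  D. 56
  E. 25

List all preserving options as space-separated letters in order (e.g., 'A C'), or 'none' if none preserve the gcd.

Old gcd = 4; gcd of others (without N[0]) = 4
New gcd for candidate v: gcd(4, v). Preserves old gcd iff gcd(4, v) = 4.
  Option A: v=77, gcd(4,77)=1 -> changes
  Option B: v=66, gcd(4,66)=2 -> changes
  Option C: v=72, gcd(4,72)=4 -> preserves
  Option D: v=56, gcd(4,56)=4 -> preserves
  Option E: v=25, gcd(4,25)=1 -> changes

Answer: C D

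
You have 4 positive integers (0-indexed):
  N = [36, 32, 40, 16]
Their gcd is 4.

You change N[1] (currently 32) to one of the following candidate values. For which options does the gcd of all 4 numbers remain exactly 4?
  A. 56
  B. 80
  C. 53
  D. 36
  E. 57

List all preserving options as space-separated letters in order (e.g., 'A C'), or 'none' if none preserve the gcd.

Old gcd = 4; gcd of others (without N[1]) = 4
New gcd for candidate v: gcd(4, v). Preserves old gcd iff gcd(4, v) = 4.
  Option A: v=56, gcd(4,56)=4 -> preserves
  Option B: v=80, gcd(4,80)=4 -> preserves
  Option C: v=53, gcd(4,53)=1 -> changes
  Option D: v=36, gcd(4,36)=4 -> preserves
  Option E: v=57, gcd(4,57)=1 -> changes

Answer: A B D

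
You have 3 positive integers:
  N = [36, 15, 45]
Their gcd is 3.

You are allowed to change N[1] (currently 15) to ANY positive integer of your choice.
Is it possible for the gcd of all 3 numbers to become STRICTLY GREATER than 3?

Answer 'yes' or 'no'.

Answer: yes

Derivation:
Current gcd = 3
gcd of all OTHER numbers (without N[1]=15): gcd([36, 45]) = 9
The new gcd after any change is gcd(9, new_value).
This can be at most 9.
Since 9 > old gcd 3, the gcd CAN increase (e.g., set N[1] = 9).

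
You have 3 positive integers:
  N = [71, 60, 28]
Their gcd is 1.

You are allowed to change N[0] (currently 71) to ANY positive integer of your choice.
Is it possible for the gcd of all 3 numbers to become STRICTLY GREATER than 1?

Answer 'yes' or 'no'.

Answer: yes

Derivation:
Current gcd = 1
gcd of all OTHER numbers (without N[0]=71): gcd([60, 28]) = 4
The new gcd after any change is gcd(4, new_value).
This can be at most 4.
Since 4 > old gcd 1, the gcd CAN increase (e.g., set N[0] = 4).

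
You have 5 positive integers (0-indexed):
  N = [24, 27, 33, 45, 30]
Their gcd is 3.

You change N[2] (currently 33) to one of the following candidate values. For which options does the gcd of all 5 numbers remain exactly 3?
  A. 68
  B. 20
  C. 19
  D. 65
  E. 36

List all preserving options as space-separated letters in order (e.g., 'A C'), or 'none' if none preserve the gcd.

Old gcd = 3; gcd of others (without N[2]) = 3
New gcd for candidate v: gcd(3, v). Preserves old gcd iff gcd(3, v) = 3.
  Option A: v=68, gcd(3,68)=1 -> changes
  Option B: v=20, gcd(3,20)=1 -> changes
  Option C: v=19, gcd(3,19)=1 -> changes
  Option D: v=65, gcd(3,65)=1 -> changes
  Option E: v=36, gcd(3,36)=3 -> preserves

Answer: E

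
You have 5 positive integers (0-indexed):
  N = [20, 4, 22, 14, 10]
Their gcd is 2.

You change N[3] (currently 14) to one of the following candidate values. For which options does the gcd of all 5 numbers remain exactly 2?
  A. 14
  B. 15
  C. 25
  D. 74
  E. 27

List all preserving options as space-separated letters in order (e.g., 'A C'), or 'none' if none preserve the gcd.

Answer: A D

Derivation:
Old gcd = 2; gcd of others (without N[3]) = 2
New gcd for candidate v: gcd(2, v). Preserves old gcd iff gcd(2, v) = 2.
  Option A: v=14, gcd(2,14)=2 -> preserves
  Option B: v=15, gcd(2,15)=1 -> changes
  Option C: v=25, gcd(2,25)=1 -> changes
  Option D: v=74, gcd(2,74)=2 -> preserves
  Option E: v=27, gcd(2,27)=1 -> changes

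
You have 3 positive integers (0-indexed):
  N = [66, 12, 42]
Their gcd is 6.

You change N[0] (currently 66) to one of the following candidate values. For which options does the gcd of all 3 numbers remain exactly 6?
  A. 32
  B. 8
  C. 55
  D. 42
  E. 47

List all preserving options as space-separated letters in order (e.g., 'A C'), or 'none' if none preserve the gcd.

Answer: D

Derivation:
Old gcd = 6; gcd of others (without N[0]) = 6
New gcd for candidate v: gcd(6, v). Preserves old gcd iff gcd(6, v) = 6.
  Option A: v=32, gcd(6,32)=2 -> changes
  Option B: v=8, gcd(6,8)=2 -> changes
  Option C: v=55, gcd(6,55)=1 -> changes
  Option D: v=42, gcd(6,42)=6 -> preserves
  Option E: v=47, gcd(6,47)=1 -> changes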